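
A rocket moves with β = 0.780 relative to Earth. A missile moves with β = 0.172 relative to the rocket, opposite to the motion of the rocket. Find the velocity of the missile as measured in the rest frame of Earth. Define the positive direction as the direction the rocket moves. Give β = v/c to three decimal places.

β = +0.702

With v = 0.780 and u' = -0.172 (in units of c),
u = (u' + v)/(1 + u'v/c²):
u = (-0.172 + 0.780) / (1 + (-0.172)·0.780) = 0.6080/0.8658 = 0.7022
(Galilean addition would give +0.608c.)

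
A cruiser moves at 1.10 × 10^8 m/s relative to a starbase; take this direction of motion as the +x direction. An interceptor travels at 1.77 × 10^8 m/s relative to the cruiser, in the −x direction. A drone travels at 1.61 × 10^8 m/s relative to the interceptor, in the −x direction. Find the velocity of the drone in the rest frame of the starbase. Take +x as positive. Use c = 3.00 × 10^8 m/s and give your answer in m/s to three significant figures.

-2.14 × 10^8 m/s

Apply u = (u' + v)/(1 + u'v/c²) successively, working outward toward the starbase.
(Dividing each given speed by c = 3.00 × 10^8 m/s to work in units of c.)
Start: velocity of the cruiser relative to the starbase = 0.3667c.
Compose with the interceptor (u' = -0.590 in the cruiser frame): u_1 = (-0.590 + 0.367) / (1 + (-0.590)·0.367) = -0.2233/0.7837 = -0.2850.
Compose with the drone (u' = -0.537 in the interceptor frame): u_2 = (-0.537 + (-0.285)) / (1 + (-0.537)·(-0.285)) = -0.8217/1.1529 = -0.7127.
So u = -0.7127 × 3.00 × 10^8 m/s.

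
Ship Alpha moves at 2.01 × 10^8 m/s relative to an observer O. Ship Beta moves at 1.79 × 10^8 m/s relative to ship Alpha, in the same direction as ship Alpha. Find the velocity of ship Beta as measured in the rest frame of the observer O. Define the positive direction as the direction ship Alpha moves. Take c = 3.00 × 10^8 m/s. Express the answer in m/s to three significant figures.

2.71 × 10^8 m/s

In units of c (dividing by 3.00 × 10^8 m/s): v = 0.670, u' = 0.597.
u = (u' + v)/(1 + u'v/c²):
u = (0.597 + 0.670) / (1 + 0.597·0.670) = 1.2667/1.3998 = 0.9049
Converting back: u = 0.9049 × 3.00 × 10^8 m/s.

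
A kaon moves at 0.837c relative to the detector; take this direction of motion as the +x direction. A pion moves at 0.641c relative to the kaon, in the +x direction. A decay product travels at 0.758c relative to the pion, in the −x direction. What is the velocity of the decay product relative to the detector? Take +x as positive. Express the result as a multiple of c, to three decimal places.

+0.753c

Apply u = (u' + v)/(1 + u'v/c²) successively, working outward toward the detector.
Start: velocity of the kaon relative to the detector = 0.8370c.
Compose with the pion (u' = 0.641 in the kaon frame): u_1 = (0.641 + 0.837) / (1 + 0.641·0.837) = 1.4780/1.5365 = 0.9619.
Compose with the decay product (u' = -0.758 in the pion frame): u_2 = (-0.758 + 0.962) / (1 + (-0.758)·0.962) = 0.2039/0.2709 = 0.7528.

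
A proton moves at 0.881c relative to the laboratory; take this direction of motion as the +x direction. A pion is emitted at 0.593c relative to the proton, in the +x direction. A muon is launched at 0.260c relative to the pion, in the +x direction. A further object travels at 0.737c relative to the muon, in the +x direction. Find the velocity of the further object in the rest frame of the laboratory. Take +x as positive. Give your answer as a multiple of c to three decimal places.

0.997c

Apply u = (u' + v)/(1 + u'v/c²) successively, working outward toward the laboratory.
Start: velocity of the proton relative to the laboratory = 0.8810c.
Compose with the pion (u' = 0.593 in the proton frame): u_1 = (0.593 + 0.881) / (1 + 0.593·0.881) = 1.4740/1.5224 = 0.9682.
Compose with the muon (u' = 0.260 in the pion frame): u_2 = (0.260 + 0.968) / (1 + 0.260·0.968) = 1.2282/1.2517 = 0.9812.
Compose with the further object (u' = 0.737 in the muon frame): u_3 = (0.737 + 0.981) / (1 + 0.737·0.981) = 1.7182/1.7231 = 0.9971.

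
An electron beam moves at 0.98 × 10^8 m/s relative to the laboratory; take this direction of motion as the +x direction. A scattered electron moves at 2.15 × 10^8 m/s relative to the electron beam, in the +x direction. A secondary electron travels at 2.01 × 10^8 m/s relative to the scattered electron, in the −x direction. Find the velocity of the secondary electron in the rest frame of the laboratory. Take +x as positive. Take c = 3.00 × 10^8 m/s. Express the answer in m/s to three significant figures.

+1.21 × 10^8 m/s

Apply u = (u' + v)/(1 + u'v/c²) successively, working outward toward the laboratory.
(Dividing each given speed by c = 3.00 × 10^8 m/s to work in units of c.)
Start: velocity of the electron beam relative to the laboratory = 0.3267c.
Compose with the scattered electron (u' = 0.717 in the electron beam frame): u_1 = (0.717 + 0.327) / (1 + 0.717·0.327) = 1.0433/1.2341 = 0.8454.
Compose with the secondary electron (u' = -0.670 in the scattered electron frame): u_2 = (-0.670 + 0.845) / (1 + (-0.670)·0.845) = 0.1754/0.4336 = 0.4046.
So u = 0.4046 × 3.00 × 10^8 m/s.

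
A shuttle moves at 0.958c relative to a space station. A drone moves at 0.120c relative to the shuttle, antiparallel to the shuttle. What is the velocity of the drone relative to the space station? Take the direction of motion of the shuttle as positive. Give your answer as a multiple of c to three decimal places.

With v = 0.958 and u' = -0.120 (in units of c),
u = (u' + v)/(1 + u'v/c²):
u = (-0.120 + 0.958) / (1 + (-0.120)·0.958) = 0.8380/0.8850 = 0.9468

+0.947c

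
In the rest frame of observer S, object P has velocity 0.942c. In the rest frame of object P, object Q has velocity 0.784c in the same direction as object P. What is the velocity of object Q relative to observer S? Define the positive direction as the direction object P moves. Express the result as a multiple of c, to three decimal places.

0.993c

With v = 0.942 and u' = 0.784 (in units of c),
u = (u' + v)/(1 + u'v/c²):
u = (0.784 + 0.942) / (1 + 0.784·0.942) = 1.7260/1.7385 = 0.9928
(Galilean addition would give +1.726c, exceeding c.)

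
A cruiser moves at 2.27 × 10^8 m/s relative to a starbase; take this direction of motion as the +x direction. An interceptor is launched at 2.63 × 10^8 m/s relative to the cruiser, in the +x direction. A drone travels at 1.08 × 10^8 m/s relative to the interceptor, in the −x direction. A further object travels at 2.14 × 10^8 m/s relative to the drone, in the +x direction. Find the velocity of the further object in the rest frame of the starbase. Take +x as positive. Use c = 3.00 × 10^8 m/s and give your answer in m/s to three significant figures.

Apply u = (u' + v)/(1 + u'v/c²) successively, working outward toward the starbase.
(Dividing each given speed by c = 3.00 × 10^8 m/s to work in units of c.)
Start: velocity of the cruiser relative to the starbase = 0.7567c.
Compose with the interceptor (u' = 0.877 in the cruiser frame): u_1 = (0.877 + 0.757) / (1 + 0.877·0.757) = 1.6333/1.6633 = 0.9820.
Compose with the drone (u' = -0.360 in the interceptor frame): u_2 = (-0.360 + 0.982) / (1 + (-0.360)·0.982) = 0.6220/0.6465 = 0.9620.
Compose with the further object (u' = 0.713 in the drone frame): u_3 = (0.713 + 0.962) / (1 + 0.713·0.962) = 1.6754/1.6863 = 0.9935.
So u = 0.9935 × 3.00 × 10^8 m/s.

+2.98 × 10^8 m/s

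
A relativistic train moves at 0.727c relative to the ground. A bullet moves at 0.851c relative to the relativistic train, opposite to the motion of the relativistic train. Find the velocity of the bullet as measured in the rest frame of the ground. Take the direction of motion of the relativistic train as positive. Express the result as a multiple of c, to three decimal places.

-0.325c

With v = 0.727 and u' = -0.851 (in units of c),
u = (u' + v)/(1 + u'v/c²):
u = (-0.851 + 0.727) / (1 + (-0.851)·0.727) = -0.1240/0.3813 = -0.3252
(Galilean addition would give -0.124c.)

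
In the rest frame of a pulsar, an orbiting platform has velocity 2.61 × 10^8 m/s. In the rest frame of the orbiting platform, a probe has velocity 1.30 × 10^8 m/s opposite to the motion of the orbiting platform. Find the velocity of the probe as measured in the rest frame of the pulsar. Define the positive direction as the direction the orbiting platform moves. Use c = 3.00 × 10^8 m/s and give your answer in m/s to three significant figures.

+2.10 × 10^8 m/s

In units of c (dividing by 3.00 × 10^8 m/s): v = 0.870, u' = -0.433.
u = (u' + v)/(1 + u'v/c²):
u = (-0.433 + 0.870) / (1 + (-0.433)·0.870) = 0.4367/0.6230 = 0.7009
Converting back: u = 0.7009 × 3.00 × 10^8 m/s.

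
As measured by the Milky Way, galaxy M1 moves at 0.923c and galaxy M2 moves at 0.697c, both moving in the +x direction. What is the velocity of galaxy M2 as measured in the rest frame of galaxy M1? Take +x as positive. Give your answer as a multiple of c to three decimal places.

-0.634c

β_A = 0.923, β_B = 0.697.
Transform to A's frame with the inverse velocity-addition law: u' = (u − v)/(1 − uv/c²), taking u = β_B and v = β_A.
u' = (0.697 − 0.923) / (1 − (0.923)(0.697)) = -0.2260/0.3567 = -0.6336.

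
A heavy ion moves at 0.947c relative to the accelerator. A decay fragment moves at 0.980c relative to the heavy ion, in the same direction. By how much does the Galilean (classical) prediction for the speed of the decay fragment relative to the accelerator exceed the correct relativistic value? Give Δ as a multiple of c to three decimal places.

Δ = 0.928c

Galilean: u_cl = 0.980 + 0.947 = 1.9270.
Relativistic: u_rel = (0.980 + 0.947) / (1 + 0.980·0.947) = 1.9270/1.9281 = 0.9995.
Δ = 1.9270 − 0.9995 = 0.9275.
(The classical prediction exceeds c; the relativistic result does not.)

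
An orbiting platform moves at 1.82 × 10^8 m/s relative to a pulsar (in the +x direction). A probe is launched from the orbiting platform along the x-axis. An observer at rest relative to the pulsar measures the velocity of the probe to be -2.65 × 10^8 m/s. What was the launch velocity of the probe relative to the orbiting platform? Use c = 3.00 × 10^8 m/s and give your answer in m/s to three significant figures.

-2.91 × 10^8 m/s

v = 0.607c, u = -0.883c.
Invert the composition law: u' = (u − v)/(1 − uv/c²).
u' = (-0.883 − 0.607) / (1 − (-0.883)(0.607)) = -1.4900/1.5359 = -0.9701.
u' = -0.9701 × 3.00 × 10^8 m/s.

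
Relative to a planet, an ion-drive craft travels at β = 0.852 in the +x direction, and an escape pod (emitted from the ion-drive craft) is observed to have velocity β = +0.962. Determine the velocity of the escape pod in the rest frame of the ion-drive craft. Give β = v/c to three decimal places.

Invert the composition law: u' = (u − v)/(1 − uv/c²).
u' = (0.962 − 0.852) / (1 − (0.962)(0.852)) = 0.1100/0.1804 = 0.6098.

β = +0.610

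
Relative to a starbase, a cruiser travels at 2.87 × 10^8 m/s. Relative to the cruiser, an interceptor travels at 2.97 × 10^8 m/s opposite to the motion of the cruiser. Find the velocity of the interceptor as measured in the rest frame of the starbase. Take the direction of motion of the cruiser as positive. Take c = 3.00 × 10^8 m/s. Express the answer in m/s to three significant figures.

In units of c (dividing by 3.00 × 10^8 m/s): v = 0.957, u' = -0.990.
u = (u' + v)/(1 + u'v/c²):
u = (-0.990 + 0.957) / (1 + (-0.990)·0.957) = -0.0333/0.0529 = -0.6301
Converting back: u = -0.6301 × 3.00 × 10^8 m/s.

-1.89 × 10^8 m/s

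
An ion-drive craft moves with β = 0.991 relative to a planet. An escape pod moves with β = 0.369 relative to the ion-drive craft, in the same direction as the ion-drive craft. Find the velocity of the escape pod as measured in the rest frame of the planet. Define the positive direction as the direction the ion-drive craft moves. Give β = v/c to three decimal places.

β = 0.996

With v = 0.991 and u' = 0.369 (in units of c),
u = (u' + v)/(1 + u'v/c²):
u = (0.369 + 0.991) / (1 + 0.369·0.991) = 1.3600/1.3657 = 0.9958
(Galilean addition would give +1.360c, exceeding c.)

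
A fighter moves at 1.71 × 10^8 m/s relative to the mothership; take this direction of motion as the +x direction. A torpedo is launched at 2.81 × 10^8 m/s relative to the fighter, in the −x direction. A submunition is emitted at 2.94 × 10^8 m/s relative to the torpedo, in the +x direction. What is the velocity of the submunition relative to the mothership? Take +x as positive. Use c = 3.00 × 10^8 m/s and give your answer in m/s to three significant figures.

Apply u = (u' + v)/(1 + u'v/c²) successively, working outward toward the mothership.
(Dividing each given speed by c = 3.00 × 10^8 m/s to work in units of c.)
Start: velocity of the fighter relative to the mothership = 0.5700c.
Compose with the torpedo (u' = -0.937 in the fighter frame): u_1 = (-0.937 + 0.570) / (1 + (-0.937)·0.570) = -0.3667/0.4661 = -0.7867.
Compose with the submunition (u' = 0.980 in the torpedo frame): u_2 = (0.980 + (-0.787)) / (1 + 0.980·(-0.787)) = 0.1933/0.2291 = 0.8440.
So u = 0.8440 × 3.00 × 10^8 m/s.

+2.53 × 10^8 m/s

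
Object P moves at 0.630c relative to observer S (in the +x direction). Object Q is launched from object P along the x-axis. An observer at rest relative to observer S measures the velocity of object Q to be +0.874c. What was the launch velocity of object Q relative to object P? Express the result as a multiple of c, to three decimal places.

+0.543c

Invert the composition law: u' = (u − v)/(1 − uv/c²).
u' = (0.874 − 0.630) / (1 − (0.874)(0.630)) = 0.2440/0.4494 = 0.5430.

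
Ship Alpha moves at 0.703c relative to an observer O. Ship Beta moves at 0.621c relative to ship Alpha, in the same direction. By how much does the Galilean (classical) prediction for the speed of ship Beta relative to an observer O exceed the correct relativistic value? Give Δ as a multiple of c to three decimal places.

Δ = 0.402c

Galilean: u_cl = 0.621 + 0.703 = 1.3240.
Relativistic: u_rel = (0.621 + 0.703) / (1 + 0.621·0.703) = 1.3240/1.4366 = 0.9216.
Δ = 1.3240 − 0.9216 = 0.4024.
(The classical prediction exceeds c; the relativistic result does not.)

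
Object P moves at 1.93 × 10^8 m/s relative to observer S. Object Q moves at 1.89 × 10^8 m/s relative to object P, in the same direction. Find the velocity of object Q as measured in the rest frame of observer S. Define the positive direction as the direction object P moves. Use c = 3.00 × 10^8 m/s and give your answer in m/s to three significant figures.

2.72 × 10^8 m/s

In units of c (dividing by 3.00 × 10^8 m/s): v = 0.643, u' = 0.630.
u = (u' + v)/(1 + u'v/c²):
u = (0.630 + 0.643) / (1 + 0.630·0.643) = 1.2733/1.4053 = 0.9061
(Galilean addition would give +1.273c, exceeding c.)
Converting back: u = 0.9061 × 3.00 × 10^8 m/s.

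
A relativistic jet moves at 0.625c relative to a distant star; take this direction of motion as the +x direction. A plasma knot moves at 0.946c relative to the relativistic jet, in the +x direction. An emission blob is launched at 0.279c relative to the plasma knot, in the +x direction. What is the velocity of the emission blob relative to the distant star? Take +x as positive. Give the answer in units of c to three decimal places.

0.993c

Apply u = (u' + v)/(1 + u'v/c²) successively, working outward toward the distant star.
Start: velocity of the relativistic jet relative to the distant star = 0.6250c.
Compose with the plasma knot (u' = 0.946 in the relativistic jet frame): u_1 = (0.946 + 0.625) / (1 + 0.946·0.625) = 1.5710/1.5913 = 0.9873.
Compose with the emission blob (u' = 0.279 in the plasma knot frame): u_2 = (0.279 + 0.987) / (1 + 0.279·0.987) = 1.2663/1.2754 = 0.9928.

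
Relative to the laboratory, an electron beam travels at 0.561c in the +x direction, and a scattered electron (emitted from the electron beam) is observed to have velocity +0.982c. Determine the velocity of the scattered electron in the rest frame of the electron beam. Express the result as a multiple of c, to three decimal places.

+0.937c

Invert the composition law: u' = (u − v)/(1 − uv/c²).
u' = (0.982 − 0.561) / (1 − (0.982)(0.561)) = 0.4210/0.4491 = 0.9374.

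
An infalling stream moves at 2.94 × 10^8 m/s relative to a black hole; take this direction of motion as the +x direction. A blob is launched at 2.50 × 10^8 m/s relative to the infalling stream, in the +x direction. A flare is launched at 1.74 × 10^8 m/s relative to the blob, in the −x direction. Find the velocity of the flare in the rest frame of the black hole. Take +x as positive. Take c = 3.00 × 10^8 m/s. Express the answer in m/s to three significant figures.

+2.98 × 10^8 m/s

Apply u = (u' + v)/(1 + u'v/c²) successively, working outward toward the black hole.
(Dividing each given speed by c = 3.00 × 10^8 m/s to work in units of c.)
Start: velocity of the infalling stream relative to the black hole = 0.9800c.
Compose with the blob (u' = 0.833 in the infalling stream frame): u_1 = (0.833 + 0.980) / (1 + 0.833·0.980) = 1.8133/1.8167 = 0.9982.
Compose with the flare (u' = -0.580 in the blob frame): u_2 = (-0.580 + 0.998) / (1 + (-0.580)·0.998) = 0.4182/0.4211 = 0.9931.
So u = 0.9931 × 3.00 × 10^8 m/s.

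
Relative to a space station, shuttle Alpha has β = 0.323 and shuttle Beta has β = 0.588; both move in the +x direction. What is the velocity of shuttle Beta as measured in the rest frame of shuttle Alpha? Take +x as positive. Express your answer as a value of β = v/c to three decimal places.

β = +0.327

β_A = 0.323, β_B = 0.588.
Transform to A's frame with the inverse velocity-addition law: u' = (u − v)/(1 − uv/c²), taking u = β_B and v = β_A.
u' = (0.588 − 0.323) / (1 − (0.323)(0.588)) = 0.2650/0.8101 = 0.3271.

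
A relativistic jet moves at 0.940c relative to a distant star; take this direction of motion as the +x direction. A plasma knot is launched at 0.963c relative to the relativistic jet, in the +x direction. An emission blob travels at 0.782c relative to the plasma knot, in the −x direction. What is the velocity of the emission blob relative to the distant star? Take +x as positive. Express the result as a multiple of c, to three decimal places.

+0.991c

Apply u = (u' + v)/(1 + u'v/c²) successively, working outward toward the distant star.
Start: velocity of the relativistic jet relative to the distant star = 0.9400c.
Compose with the plasma knot (u' = 0.963 in the relativistic jet frame): u_1 = (0.963 + 0.940) / (1 + 0.963·0.940) = 1.9030/1.9052 = 0.9988.
Compose with the emission blob (u' = -0.782 in the plasma knot frame): u_2 = (-0.782 + 0.999) / (1 + (-0.782)·0.999) = 0.2168/0.2189 = 0.9905.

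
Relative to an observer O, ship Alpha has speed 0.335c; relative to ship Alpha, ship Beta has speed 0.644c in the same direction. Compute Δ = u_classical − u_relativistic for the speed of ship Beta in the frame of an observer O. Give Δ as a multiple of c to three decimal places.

Δ = 0.174c

Galilean: u_cl = 0.644 + 0.335 = 0.9790.
Relativistic: u_rel = (0.644 + 0.335) / (1 + 0.644·0.335) = 0.9790/1.2157 = 0.8053.
Δ = 0.9790 − 0.8053 = 0.1737.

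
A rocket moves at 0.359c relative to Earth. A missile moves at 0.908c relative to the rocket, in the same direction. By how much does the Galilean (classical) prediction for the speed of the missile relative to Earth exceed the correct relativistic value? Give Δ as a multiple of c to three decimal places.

Δ = 0.311c

Galilean: u_cl = 0.908 + 0.359 = 1.2670.
Relativistic: u_rel = (0.908 + 0.359) / (1 + 0.908·0.359) = 1.2670/1.3260 = 0.9555.
Δ = 1.2670 − 0.9555 = 0.3115.
(The classical prediction exceeds c; the relativistic result does not.)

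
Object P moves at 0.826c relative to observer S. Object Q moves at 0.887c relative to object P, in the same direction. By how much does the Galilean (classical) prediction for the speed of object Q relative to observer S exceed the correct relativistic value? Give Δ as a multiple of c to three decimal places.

Galilean: u_cl = 0.887 + 0.826 = 1.7130.
Relativistic: u_rel = (0.887 + 0.826) / (1 + 0.887·0.826) = 1.7130/1.7327 = 0.9887.
Δ = 1.7130 − 0.9887 = 0.7243.
(The classical prediction exceeds c; the relativistic result does not.)

Δ = 0.724c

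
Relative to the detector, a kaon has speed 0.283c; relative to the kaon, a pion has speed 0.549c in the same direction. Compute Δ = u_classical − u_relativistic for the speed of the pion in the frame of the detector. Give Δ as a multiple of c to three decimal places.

Δ = 0.112c

Galilean: u_cl = 0.549 + 0.283 = 0.8320.
Relativistic: u_rel = (0.549 + 0.283) / (1 + 0.549·0.283) = 0.8320/1.1554 = 0.7201.
Δ = 0.8320 − 0.7201 = 0.1119.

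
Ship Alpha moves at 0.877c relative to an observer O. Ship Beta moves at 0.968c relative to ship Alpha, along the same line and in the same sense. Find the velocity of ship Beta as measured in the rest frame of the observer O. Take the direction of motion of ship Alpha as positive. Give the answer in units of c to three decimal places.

With v = 0.877 and u' = 0.968 (in units of c),
u = (u' + v)/(1 + u'v/c²):
u = (0.968 + 0.877) / (1 + 0.968·0.877) = 1.8450/1.8489 = 0.9979

0.998c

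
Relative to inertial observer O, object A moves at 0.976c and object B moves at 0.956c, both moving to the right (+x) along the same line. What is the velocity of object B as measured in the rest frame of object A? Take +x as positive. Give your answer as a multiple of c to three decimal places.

-0.299c

β_A = 0.976, β_B = 0.956.
Transform to A's frame with the inverse velocity-addition law: u' = (u − v)/(1 − uv/c²), taking u = β_B and v = β_A.
u' = (0.956 − 0.976) / (1 − (0.976)(0.956)) = -0.0200/0.0669 = -0.2988.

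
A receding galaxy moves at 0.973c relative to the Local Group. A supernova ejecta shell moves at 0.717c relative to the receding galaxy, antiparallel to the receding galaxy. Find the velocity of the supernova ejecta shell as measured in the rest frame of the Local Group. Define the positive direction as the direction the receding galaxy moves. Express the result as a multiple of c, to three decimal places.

With v = 0.973 and u' = -0.717 (in units of c),
u = (u' + v)/(1 + u'v/c²):
u = (-0.717 + 0.973) / (1 + (-0.717)·0.973) = 0.2560/0.3024 = 0.8467

+0.847c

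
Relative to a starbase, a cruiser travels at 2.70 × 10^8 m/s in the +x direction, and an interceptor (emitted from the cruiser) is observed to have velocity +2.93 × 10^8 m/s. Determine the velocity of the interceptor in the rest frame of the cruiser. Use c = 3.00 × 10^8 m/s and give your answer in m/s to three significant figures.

v = 0.900c, u = 0.977c.
Invert the composition law: u' = (u − v)/(1 − uv/c²).
u' = (0.977 − 0.900) / (1 − (0.977)(0.900)) = 0.0767/0.1210 = 0.6336.
u' = 0.6336 × 3.00 × 10^8 m/s.

+1.90 × 10^8 m/s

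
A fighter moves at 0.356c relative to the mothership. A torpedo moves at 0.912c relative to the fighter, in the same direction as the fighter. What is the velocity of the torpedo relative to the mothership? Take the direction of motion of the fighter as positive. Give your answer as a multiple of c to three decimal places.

0.957c

With v = 0.356 and u' = 0.912 (in units of c),
u = (u' + v)/(1 + u'v/c²):
u = (0.912 + 0.356) / (1 + 0.912·0.356) = 1.2680/1.3247 = 0.9572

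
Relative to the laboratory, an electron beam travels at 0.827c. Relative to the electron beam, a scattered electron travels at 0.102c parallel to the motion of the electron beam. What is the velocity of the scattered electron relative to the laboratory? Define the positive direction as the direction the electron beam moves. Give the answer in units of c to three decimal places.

With v = 0.827 and u' = 0.102 (in units of c),
u = (u' + v)/(1 + u'v/c²):
u = (0.102 + 0.827) / (1 + 0.102·0.827) = 0.9290/1.0844 = 0.8567

0.857c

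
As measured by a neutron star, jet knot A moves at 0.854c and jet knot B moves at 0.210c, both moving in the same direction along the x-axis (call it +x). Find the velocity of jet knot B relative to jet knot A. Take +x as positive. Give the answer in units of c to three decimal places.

β_A = 0.854, β_B = 0.210.
Transform to A's frame with the inverse velocity-addition law: u' = (u − v)/(1 − uv/c²), taking u = β_B and v = β_A.
u' = (0.210 − 0.854) / (1 − (0.854)(0.210)) = -0.6440/0.8207 = -0.7847.

-0.785c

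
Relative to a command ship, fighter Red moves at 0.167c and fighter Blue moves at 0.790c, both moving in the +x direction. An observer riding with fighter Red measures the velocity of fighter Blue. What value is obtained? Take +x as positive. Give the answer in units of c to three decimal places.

β_A = 0.167, β_B = 0.790.
Transform to A's frame with the inverse velocity-addition law: u' = (u − v)/(1 − uv/c²), taking u = β_B and v = β_A.
u' = (0.790 − 0.167) / (1 − (0.167)(0.790)) = 0.6230/0.8681 = 0.7177.

+0.718c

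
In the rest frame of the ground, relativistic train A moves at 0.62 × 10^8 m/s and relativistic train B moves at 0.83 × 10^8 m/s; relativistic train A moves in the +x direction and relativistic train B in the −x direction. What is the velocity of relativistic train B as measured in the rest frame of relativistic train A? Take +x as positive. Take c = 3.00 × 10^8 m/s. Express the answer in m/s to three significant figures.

β_A = 0.207, β_B = -0.277 (dividing each by c = 3.00 × 10^8 m/s).
Transform to A's frame with the inverse velocity-addition law: u' = (u − v)/(1 − uv/c²), taking u = β_B and v = β_A.
u' = (-0.277 − 0.207) / (1 − (0.207)(-0.277)) = -0.4833/1.0572 = -0.4572.
u' = -0.4572 × 3.00 × 10^8 m/s.

-1.37 × 10^8 m/s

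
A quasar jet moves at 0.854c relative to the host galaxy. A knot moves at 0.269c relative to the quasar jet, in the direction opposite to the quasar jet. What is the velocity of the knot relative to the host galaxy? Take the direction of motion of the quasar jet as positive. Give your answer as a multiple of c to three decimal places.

With v = 0.854 and u' = -0.269 (in units of c),
u = (u' + v)/(1 + u'v/c²):
u = (-0.269 + 0.854) / (1 + (-0.269)·0.854) = 0.5850/0.7703 = 0.7595
(Galilean addition would give +0.585c.)

+0.759c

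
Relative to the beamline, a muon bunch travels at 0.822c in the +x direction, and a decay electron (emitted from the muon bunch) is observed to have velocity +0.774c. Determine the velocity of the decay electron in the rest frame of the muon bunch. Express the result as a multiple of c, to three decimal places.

Invert the composition law: u' = (u − v)/(1 − uv/c²).
u' = (0.774 − 0.822) / (1 − (0.774)(0.822)) = -0.0480/0.3638 = -0.1320.

-0.132c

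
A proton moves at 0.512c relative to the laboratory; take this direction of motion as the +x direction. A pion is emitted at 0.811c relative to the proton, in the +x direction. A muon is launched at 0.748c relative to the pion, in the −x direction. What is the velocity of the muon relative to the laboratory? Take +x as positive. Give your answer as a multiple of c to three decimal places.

Apply u = (u' + v)/(1 + u'v/c²) successively, working outward toward the laboratory.
Start: velocity of the proton relative to the laboratory = 0.5120c.
Compose with the pion (u' = 0.811 in the proton frame): u_1 = (0.811 + 0.512) / (1 + 0.811·0.512) = 1.3230/1.4152 = 0.9348.
Compose with the muon (u' = -0.748 in the pion frame): u_2 = (-0.748 + 0.935) / (1 + (-0.748)·0.935) = 0.1868/0.3007 = 0.6212.

+0.621c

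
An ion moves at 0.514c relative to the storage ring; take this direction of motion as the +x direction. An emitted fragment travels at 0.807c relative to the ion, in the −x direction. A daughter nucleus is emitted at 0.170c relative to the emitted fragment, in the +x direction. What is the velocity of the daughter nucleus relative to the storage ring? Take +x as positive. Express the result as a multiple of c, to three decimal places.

Apply u = (u' + v)/(1 + u'v/c²) successively, working outward toward the storage ring.
Start: velocity of the ion relative to the storage ring = 0.5140c.
Compose with the emitted fragment (u' = -0.807 in the ion frame): u_1 = (-0.807 + 0.514) / (1 + (-0.807)·0.514) = -0.2930/0.5852 = -0.5007.
Compose with the daughter nucleus (u' = 0.170 in the emitted fragment frame): u_2 = (0.170 + (-0.501)) / (1 + 0.170·(-0.501)) = -0.3307/0.9149 = -0.3614.

-0.361c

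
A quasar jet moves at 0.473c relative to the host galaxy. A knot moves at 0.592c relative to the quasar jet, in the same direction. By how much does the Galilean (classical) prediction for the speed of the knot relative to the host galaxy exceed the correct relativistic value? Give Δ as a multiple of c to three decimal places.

Δ = 0.233c

Galilean: u_cl = 0.592 + 0.473 = 1.0650.
Relativistic: u_rel = (0.592 + 0.473) / (1 + 0.592·0.473) = 1.0650/1.2800 = 0.8320.
Δ = 1.0650 − 0.8320 = 0.2330.
(The classical prediction exceeds c; the relativistic result does not.)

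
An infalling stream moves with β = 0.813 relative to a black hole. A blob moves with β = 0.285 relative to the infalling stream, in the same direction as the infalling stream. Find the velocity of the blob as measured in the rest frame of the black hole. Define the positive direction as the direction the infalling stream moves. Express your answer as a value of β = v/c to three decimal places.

β = 0.891

With v = 0.813 and u' = 0.285 (in units of c),
u = (u' + v)/(1 + u'v/c²):
u = (0.285 + 0.813) / (1 + 0.285·0.813) = 1.0980/1.2317 = 0.8914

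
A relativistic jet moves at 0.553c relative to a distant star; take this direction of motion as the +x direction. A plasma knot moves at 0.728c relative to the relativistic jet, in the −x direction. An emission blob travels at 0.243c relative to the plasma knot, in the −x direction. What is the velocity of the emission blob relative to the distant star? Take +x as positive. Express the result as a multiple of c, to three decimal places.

Apply u = (u' + v)/(1 + u'v/c²) successively, working outward toward the distant star.
Start: velocity of the relativistic jet relative to the distant star = 0.5530c.
Compose with the plasma knot (u' = -0.728 in the relativistic jet frame): u_1 = (-0.728 + 0.553) / (1 + (-0.728)·0.553) = -0.1750/0.5974 = -0.2929.
Compose with the emission blob (u' = -0.243 in the plasma knot frame): u_2 = (-0.243 + (-0.293)) / (1 + (-0.243)·(-0.293)) = -0.5359/1.0712 = -0.5003.

-0.500c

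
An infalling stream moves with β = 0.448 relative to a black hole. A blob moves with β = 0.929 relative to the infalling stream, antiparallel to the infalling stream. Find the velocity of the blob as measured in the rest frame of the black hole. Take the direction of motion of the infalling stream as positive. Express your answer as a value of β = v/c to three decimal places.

β = -0.824

With v = 0.448 and u' = -0.929 (in units of c),
u = (u' + v)/(1 + u'v/c²):
u = (-0.929 + 0.448) / (1 + (-0.929)·0.448) = -0.4810/0.5838 = -0.8239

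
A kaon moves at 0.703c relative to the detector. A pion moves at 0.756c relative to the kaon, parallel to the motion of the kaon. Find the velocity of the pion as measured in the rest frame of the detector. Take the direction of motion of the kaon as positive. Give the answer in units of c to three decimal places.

0.953c

With v = 0.703 and u' = 0.756 (in units of c),
u = (u' + v)/(1 + u'v/c²):
u = (0.756 + 0.703) / (1 + 0.756·0.703) = 1.4590/1.5315 = 0.9527
(Galilean addition would give +1.459c, exceeding c.)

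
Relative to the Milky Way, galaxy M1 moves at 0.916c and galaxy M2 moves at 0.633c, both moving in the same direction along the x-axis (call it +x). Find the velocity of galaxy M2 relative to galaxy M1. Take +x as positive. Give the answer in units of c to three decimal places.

-0.674c

β_A = 0.916, β_B = 0.633.
Transform to A's frame with the inverse velocity-addition law: u' = (u − v)/(1 − uv/c²), taking u = β_B and v = β_A.
u' = (0.633 − 0.916) / (1 − (0.916)(0.633)) = -0.2830/0.4202 = -0.6735.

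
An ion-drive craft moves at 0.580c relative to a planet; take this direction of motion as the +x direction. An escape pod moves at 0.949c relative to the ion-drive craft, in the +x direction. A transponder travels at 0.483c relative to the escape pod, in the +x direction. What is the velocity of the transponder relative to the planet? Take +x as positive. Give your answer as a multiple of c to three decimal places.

Apply u = (u' + v)/(1 + u'v/c²) successively, working outward toward the planet.
Start: velocity of the ion-drive craft relative to the planet = 0.5800c.
Compose with the escape pod (u' = 0.949 in the ion-drive craft frame): u_1 = (0.949 + 0.580) / (1 + 0.949·0.580) = 1.5290/1.5504 = 0.9862.
Compose with the transponder (u' = 0.483 in the escape pod frame): u_2 = (0.483 + 0.986) / (1 + 0.483·0.986) = 1.4692/1.4763 = 0.9952.

0.995c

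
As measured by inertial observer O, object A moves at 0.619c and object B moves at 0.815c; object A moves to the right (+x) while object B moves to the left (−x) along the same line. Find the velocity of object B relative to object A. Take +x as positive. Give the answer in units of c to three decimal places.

-0.953c

β_A = 0.619, β_B = -0.815.
Transform to A's frame with the inverse velocity-addition law: u' = (u − v)/(1 − uv/c²), taking u = β_B and v = β_A.
u' = (-0.815 − 0.619) / (1 − (0.619)(-0.815)) = -1.4340/1.5045 = -0.9532.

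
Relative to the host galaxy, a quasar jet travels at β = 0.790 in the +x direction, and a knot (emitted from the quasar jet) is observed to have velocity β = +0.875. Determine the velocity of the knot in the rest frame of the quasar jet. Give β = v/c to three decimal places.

Invert the composition law: u' = (u − v)/(1 − uv/c²).
u' = (0.875 − 0.790) / (1 − (0.875)(0.790)) = 0.0850/0.3088 = 0.2753.

β = +0.275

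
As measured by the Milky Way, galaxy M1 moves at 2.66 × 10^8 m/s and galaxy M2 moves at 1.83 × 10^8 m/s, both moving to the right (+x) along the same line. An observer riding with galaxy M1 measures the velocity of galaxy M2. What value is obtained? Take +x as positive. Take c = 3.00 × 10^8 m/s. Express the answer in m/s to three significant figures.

β_A = 0.887, β_B = 0.610 (dividing each by c = 3.00 × 10^8 m/s).
Transform to A's frame with the inverse velocity-addition law: u' = (u − v)/(1 − uv/c²), taking u = β_B and v = β_A.
u' = (0.610 − 0.887) / (1 − (0.887)(0.610)) = -0.2767/0.4591 = -0.6026.
u' = -0.6026 × 3.00 × 10^8 m/s.

-1.81 × 10^8 m/s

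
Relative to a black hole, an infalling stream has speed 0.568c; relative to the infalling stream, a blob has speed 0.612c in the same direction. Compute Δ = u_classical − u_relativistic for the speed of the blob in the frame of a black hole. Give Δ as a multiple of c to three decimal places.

Galilean: u_cl = 0.612 + 0.568 = 1.1800.
Relativistic: u_rel = (0.612 + 0.568) / (1 + 0.612·0.568) = 1.1800/1.3476 = 0.8756.
Δ = 1.1800 − 0.8756 = 0.3044.
(The classical prediction exceeds c; the relativistic result does not.)

Δ = 0.304c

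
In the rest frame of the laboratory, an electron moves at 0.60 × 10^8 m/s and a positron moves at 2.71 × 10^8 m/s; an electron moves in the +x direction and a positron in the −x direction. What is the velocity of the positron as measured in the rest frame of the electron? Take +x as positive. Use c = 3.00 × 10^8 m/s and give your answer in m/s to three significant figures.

β_A = 0.200, β_B = -0.903 (dividing each by c = 3.00 × 10^8 m/s).
Transform to A's frame with the inverse velocity-addition law: u' = (u − v)/(1 − uv/c²), taking u = β_B and v = β_A.
u' = (-0.903 − 0.200) / (1 − (0.200)(-0.903)) = -1.1033/1.1807 = -0.9345.
u' = -0.9345 × 3.00 × 10^8 m/s.

-2.80 × 10^8 m/s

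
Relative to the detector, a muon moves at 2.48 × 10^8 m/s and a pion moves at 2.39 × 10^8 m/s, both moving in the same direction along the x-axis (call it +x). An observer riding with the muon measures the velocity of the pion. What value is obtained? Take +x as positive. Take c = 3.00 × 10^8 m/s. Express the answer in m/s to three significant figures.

-2.64 × 10^7 m/s

β_A = 0.827, β_B = 0.797 (dividing each by c = 3.00 × 10^8 m/s).
Transform to A's frame with the inverse velocity-addition law: u' = (u − v)/(1 − uv/c²), taking u = β_B and v = β_A.
u' = (0.797 − 0.827) / (1 − (0.827)(0.797)) = -0.0300/0.3414 = -0.0879.
u' = -0.0879 × 3.00 × 10^8 m/s.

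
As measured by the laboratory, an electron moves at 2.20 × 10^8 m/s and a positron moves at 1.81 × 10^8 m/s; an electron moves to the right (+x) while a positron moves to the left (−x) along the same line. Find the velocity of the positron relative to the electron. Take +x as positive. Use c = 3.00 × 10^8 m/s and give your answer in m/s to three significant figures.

-2.78 × 10^8 m/s

β_A = 0.733, β_B = -0.603 (dividing each by c = 3.00 × 10^8 m/s).
Transform to A's frame with the inverse velocity-addition law: u' = (u − v)/(1 − uv/c²), taking u = β_B and v = β_A.
u' = (-0.603 − 0.733) / (1 − (0.733)(-0.603)) = -1.3367/1.4424 = -0.9267.
u' = -0.9267 × 3.00 × 10^8 m/s.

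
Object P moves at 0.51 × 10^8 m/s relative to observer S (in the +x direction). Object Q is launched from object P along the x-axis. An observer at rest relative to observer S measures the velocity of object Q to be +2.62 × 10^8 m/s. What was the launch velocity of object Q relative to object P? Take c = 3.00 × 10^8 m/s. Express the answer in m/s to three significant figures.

v = 0.170c, u = 0.873c.
Invert the composition law: u' = (u − v)/(1 − uv/c²).
u' = (0.873 − 0.170) / (1 − (0.873)(0.170)) = 0.7033/0.8515 = 0.8260.
u' = 0.8260 × 3.00 × 10^8 m/s.

+2.48 × 10^8 m/s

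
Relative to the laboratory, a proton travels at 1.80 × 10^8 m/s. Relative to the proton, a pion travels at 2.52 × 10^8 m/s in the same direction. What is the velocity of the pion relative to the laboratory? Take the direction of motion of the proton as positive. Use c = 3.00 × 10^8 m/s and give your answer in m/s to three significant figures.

In units of c (dividing by 3.00 × 10^8 m/s): v = 0.600, u' = 0.840.
u = (u' + v)/(1 + u'v/c²):
u = (0.840 + 0.600) / (1 + 0.840·0.600) = 1.4400/1.5040 = 0.9574
(Galilean addition would give +1.440c, exceeding c.)
Converting back: u = 0.9574 × 3.00 × 10^8 m/s.

2.87 × 10^8 m/s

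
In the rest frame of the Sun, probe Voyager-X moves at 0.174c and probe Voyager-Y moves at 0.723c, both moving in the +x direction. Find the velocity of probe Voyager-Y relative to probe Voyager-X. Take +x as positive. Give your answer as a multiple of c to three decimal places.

+0.628c

β_A = 0.174, β_B = 0.723.
Transform to A's frame with the inverse velocity-addition law: u' = (u − v)/(1 − uv/c²), taking u = β_B and v = β_A.
u' = (0.723 − 0.174) / (1 − (0.174)(0.723)) = 0.5490/0.8742 = 0.6280.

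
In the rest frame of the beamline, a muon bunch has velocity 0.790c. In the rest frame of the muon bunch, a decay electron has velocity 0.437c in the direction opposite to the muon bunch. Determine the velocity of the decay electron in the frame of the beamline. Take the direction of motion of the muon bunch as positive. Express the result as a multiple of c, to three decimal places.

With v = 0.790 and u' = -0.437 (in units of c),
u = (u' + v)/(1 + u'v/c²):
u = (-0.437 + 0.790) / (1 + (-0.437)·0.790) = 0.3530/0.6548 = 0.5391

+0.539c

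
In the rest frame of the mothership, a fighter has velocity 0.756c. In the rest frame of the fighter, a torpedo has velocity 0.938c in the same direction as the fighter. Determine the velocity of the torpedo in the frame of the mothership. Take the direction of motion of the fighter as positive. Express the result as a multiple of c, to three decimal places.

0.991c

With v = 0.756 and u' = 0.938 (in units of c),
u = (u' + v)/(1 + u'v/c²):
u = (0.938 + 0.756) / (1 + 0.938·0.756) = 1.6940/1.7091 = 0.9911
(Galilean addition would give +1.694c, exceeding c.)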